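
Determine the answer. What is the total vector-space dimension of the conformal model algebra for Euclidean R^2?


The conformal model of R^2 uses Cl(3,1): the 2 Euclidean generators plus two extra orthogonal generators e+ (e+^2 = +1) and e- (e-^2 = -1), from which the null vectors e0, einf are built.
Number of generators m = 2 + 2 = 4.
dim Cl(p,q) = 2^m = 2^4 = 16


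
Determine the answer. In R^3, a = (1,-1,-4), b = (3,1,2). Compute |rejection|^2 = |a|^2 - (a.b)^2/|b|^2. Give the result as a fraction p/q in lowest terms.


|a|^2 = 1^2 + (-1)^2 + (-4)^2 = 18
|b|^2 = 3^2 + 1^2 + 2^2 = 14
a . b = 1*3 + (-1)*1 + (-4)*2 = -6
(a.b)^2 = (-6)^2 = 36
|rej|^2 = 18 - 36/14
= (252 - 36)/14
= 216/14
In lowest terms: 108/7


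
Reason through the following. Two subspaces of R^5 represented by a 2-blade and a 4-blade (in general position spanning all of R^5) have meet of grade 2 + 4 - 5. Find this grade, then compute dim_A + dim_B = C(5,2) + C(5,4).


Meet grade = grade(A) + grade(B) - n
= 2 + 4 - 5 = 1
C(5,2) = 10
C(5,4) = 5
dim_A + dim_B = 10 + 5 = 15


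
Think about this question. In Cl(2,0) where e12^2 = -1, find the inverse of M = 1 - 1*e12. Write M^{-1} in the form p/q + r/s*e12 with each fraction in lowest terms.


M = 1 - 1*e12, where e12^2 = -1.
Since M commutes with its reverse ~M = a - b*e12, M * ~M = a^2 - b^2*e12^2 = a^2 + b^2.
So M^{-1} = ~M / (a^2 + b^2) = (a - b*e12)/(a^2 + b^2).
a^2 + b^2 = 1 + 1 = 2
Scalar part = 1/2 = 1/2
Bivector coeff = 1/2 = 1/2
M^{-1} = 1/2 + 1/2*e12


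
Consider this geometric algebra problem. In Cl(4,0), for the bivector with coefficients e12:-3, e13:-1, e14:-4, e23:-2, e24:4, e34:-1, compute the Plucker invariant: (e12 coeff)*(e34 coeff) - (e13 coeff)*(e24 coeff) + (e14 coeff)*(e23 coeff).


Plucker relation: af - be + cd
a*f = (-3)*(-1) = 3
b*e = (-1)*4 = -4
c*d = (-4)*(-2) = 8
af - be + cd = 3 - (-4) + 8
= 15


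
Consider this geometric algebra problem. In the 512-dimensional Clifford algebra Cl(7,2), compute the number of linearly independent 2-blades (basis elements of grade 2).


Number of grade-k basis blades in Cl(p,q) with n = p + q is C(n, k).
n = 7 + 2 = 9
C(9, 2) = 9! / (2! * 7!)
= 362880 / (2 * 5040)
= 36


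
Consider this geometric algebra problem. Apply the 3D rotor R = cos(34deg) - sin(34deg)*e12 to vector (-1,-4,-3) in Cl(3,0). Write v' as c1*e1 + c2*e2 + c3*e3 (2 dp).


Rotor R = cos(34deg) - sin(34deg)*e12
Rotation angle theta = 2 * 34 = 68 degrees in the e12 plane (e1 -> e2).
The component perpendicular to the plane (e3) is invariant: v'_3 = v3 = -3.00
cos(68deg) = 0.3746, sin(68deg) = 0.9272
v'_1 = v1*cos(theta) - v2*sin(theta) = -1*0.3746 - (-4)*0.9272 = 3.33
v'_2 = v1*sin(theta) + v2*cos(theta) = -1*0.9272 + (-4)*0.3746 = -2.43
v' = 3.33*e1 - 2.43*e2 - 3.00*e3


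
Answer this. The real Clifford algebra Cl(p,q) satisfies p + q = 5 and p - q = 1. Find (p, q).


We need p + q = 5 and p - q = 1.
Adding: 2p = 5 + 1 = 6, so p = 3.
Then q = 5 - 3 = 2.
(p, q) = (3, 2)


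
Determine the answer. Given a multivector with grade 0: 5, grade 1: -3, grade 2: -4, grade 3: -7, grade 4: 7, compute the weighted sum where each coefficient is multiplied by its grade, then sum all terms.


Grade-weighted sum = sum of grade_k * coefficient_k
0*5 = 0
1*(-3) = -3
2*(-4) = -8
3*(-7) = -21
4*7 = 28
Total = 0 + (-3) + (-8) + (-21) + 28 = -4


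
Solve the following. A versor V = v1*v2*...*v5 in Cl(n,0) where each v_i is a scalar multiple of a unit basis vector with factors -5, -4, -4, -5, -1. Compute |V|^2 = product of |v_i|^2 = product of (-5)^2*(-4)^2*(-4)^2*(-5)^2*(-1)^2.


Each vector v_i has |v_i|^2 = s_i^2
Squared scales: (-5)^2 = 25, (-4)^2 = 16, (-4)^2 = 16, (-5)^2 = 25, (-1)^2 = 1
|V|^2 = 25 * 16 * 16 * 25 * 1
= 160000


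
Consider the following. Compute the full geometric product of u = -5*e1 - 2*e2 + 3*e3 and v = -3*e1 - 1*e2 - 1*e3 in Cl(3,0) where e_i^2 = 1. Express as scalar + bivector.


In Cl(3,0): e_i^2 = 1, e_ie_j = -e_je_i for i != j.
Scalar part = u . v = (-5)*(-3) + (-2)*(-1) + 3*(-1)
= 15 + 2 + (-3) = 14
e12 coeff = (-5)*(-1) - (-2)*(-3) = 5 - 6 = -1
e13 coeff = (-5)*(-1) - 3*(-3) = 5 - (-9) = 14
e23 coeff = (-2)*(-1) - 3*(-1) = 2 - (-3) = 5
uv = 14 - 1*e12 + 14*e13 + 5*e23


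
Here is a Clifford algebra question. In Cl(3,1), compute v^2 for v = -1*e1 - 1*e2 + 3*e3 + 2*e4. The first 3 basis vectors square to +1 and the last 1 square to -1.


v^2 = sum of c_i^2 * e_i^2
Positive signature terms (e_i^2 = +1): (-1)^2 + (-1)^2 + 3^2 = 11
Negative signature terms (e_j^2 = -1): 2^2 = 4
v^2 = 11 - 4 = 7


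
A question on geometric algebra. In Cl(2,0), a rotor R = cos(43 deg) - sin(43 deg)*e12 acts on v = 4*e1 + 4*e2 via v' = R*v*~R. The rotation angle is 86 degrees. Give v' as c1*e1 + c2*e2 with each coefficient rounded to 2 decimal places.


Rotor R = cos(43deg) - sin(43deg)*e12
Rotation angle theta = 2 * 43 = 86 degrees
v' = R*v*~R rotates v by theta.
cos(86deg) = 0.0698, sin(86deg) = 0.9976
v'_1 = 4*cos(86deg) - 4*sin(86deg)
= 4*0.0698 - 4*0.9976
= -3.71
v'_2 = 4*sin(86deg) + 4*cos(86deg)
= 4*0.9976 + 4*0.0698
= 4.27
v' = -3.71*e1 + 4.27*e2


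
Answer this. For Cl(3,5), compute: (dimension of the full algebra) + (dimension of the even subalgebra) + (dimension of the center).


n = 3 + 5 = 8
Total dim = 2^8 = 256
Even subalgebra dim = 2^7 = 128
n is even, so center dim = 1
Sum = 256 + 128 + 1 = 385


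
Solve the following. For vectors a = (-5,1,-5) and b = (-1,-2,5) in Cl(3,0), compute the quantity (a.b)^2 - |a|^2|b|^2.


a . b = (-5)*(-1) + 1*(-2) + (-5)*5
= 5 + (-2) + (-25) = -22
|a|^2 = (-5)^2 + 1^2 + (-5)^2 = 51
|b|^2 = (-1)^2 + (-2)^2 + 5^2 = 30
(a.b)^2 = (-22)^2 = 484
|a|^2 * |b|^2 = 51 * 30 = 1530
Result = 484 - 1530 = -1046


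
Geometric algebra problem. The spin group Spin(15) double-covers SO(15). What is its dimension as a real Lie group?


Spin(n) double-covers SO(n); both have Lie algebra so(n) of dimension n(n-1)/2.
n = 15
n(n-1) = 15 * 14 = 210
dim Spin(15) = 210/2 = 105


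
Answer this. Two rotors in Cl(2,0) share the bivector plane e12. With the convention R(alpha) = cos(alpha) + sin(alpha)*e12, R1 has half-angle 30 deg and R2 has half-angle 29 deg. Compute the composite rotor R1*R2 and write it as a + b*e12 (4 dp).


Same-plane rotors commute and their half-angles add:
R1*R2 = cos(a1 + a2) + sin(a1 + a2)*e12.
a1 + a2 = 30 + 29 = 59 deg
cos(59 deg) = 0.5150
sin(59 deg) = 0.8572
R1*R2 = 0.5150 + 0.8572*e12


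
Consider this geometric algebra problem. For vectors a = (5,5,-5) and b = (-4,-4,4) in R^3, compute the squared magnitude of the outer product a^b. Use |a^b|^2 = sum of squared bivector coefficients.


a wedge b = (a1*b2 - a2*b1)*e12 + (a1*b3 - a3*b1)*e13 + (a2*b3 - a3*b2)*e23
e12 coeff: 5*(-4) - 5*(-4) = -20 - (-20) = 0
e13 coeff: 5*4 - (-5)*(-4) = 20 - 20 = 0
e23 coeff: 5*4 - (-5)*(-4) = 20 - 20 = 0
|a wedge b|^2 = 0^2 + 0^2 + 0^2
= 0 + 0 + 0
= 0


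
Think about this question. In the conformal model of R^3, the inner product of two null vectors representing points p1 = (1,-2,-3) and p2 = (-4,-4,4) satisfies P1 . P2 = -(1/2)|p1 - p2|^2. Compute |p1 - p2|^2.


p1 - p2 = (5, 2, -7)
|p1 - p2|^2 = 5^2 + 2^2 + (-7)^2
= 25 + 4 + 49
= 78


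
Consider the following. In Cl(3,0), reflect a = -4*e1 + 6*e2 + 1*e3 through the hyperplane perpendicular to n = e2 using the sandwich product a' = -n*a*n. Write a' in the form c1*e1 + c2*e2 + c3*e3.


Reflection formula: a' = -n*a*n, with n = e2 (unit vector, n^2 = 1).
For reflection through hyperplane perp to e2:
The component along e2 flips sign, others stay.
a = (-4, 6, 1)
a' = (-4, -6, 1)
a' = -4*e1 - 6*e2 + 1*e3


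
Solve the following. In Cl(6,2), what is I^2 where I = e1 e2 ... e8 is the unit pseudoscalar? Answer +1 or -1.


The pseudoscalar I = e1...e_n (product of all n generators) of Cl(p,q) satisfies I^2 = (-1)^(q + n(n-1)/2).
p = 6, q = 2, n = p + q = 8
n(n-1)/2 = 8 * 7 / 2 = 28
Exponent = q + n(n-1)/2 = 2 + 28 = 30
I^2 = (-1)^30 = +1


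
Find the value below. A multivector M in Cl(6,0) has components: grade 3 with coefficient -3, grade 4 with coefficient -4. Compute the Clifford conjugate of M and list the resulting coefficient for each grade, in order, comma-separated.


Clifford conjugate sign for grade k: (-1)^(k(k+1)/2)
Grade 3: (-1)^(3*4/2) = (-1)^6 = 1, coeff -3 -> -3
Grade 4: (-1)^(4*5/2) = (-1)^10 = 1, coeff -4 -> -4
Conjugated coefficients: -3, -4


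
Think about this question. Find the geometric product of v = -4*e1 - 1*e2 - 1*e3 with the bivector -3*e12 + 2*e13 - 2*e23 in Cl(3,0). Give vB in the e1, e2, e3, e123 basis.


vB has grade-1 (vector) and grade-3 (trivector) parts: vB = (v _| B) + (v ^ B).
Vector part <vB>_1:
  e1: -v2*b12 - v3*b13 = -(-1)*(-3) - (-1)*(2) = -1
  e2: v1*b12 - v3*b23 = (-4)*(-3) - (-1)*(-2) = 10
  e3: v1*b13 + v2*b23 = (-4)*(2) + (-1)*(-2) = -6
Trivector part <vB>_3:
  e123: v1*b23 - v2*b13 + v3*b12 = (-4)*(-2) - (-1)*(2) + (-1)*(-3) = 13
vB = -1*e1 + 10*e2 - 6*e3 + 13*e123


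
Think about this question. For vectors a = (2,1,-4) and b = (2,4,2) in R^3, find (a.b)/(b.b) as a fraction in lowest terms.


Projection coefficient = (a . b) / (b . b)
a . b = 2*2 + 1*4 + (-4)*2
= 4 + 4 + (-8) = 0
b . b = 2^2 + 4^2 + 2^2
= 4 + 16 + 4 = 24
Coefficient = 0/24
In lowest terms: 0/1


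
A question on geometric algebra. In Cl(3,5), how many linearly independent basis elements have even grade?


Even subalgebra dimension = 2^(n-1)
n = 3 + 5 = 8
2^(8 - 1) = 2^7 = 128
Verification: sum of C(8,k) for even k = 1 + 28 + 70 + 28 + 1 = 128
Result = 128


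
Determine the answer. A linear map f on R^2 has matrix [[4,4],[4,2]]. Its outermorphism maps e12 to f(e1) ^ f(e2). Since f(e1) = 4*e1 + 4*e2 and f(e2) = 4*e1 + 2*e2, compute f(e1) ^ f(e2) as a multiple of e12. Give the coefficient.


The outermorphism of a linear map f sends e1^e2 to f(e1)^f(e2).
f(e1) = 4*e1 + 4*e2
f(e2) = 4*e1 + 2*e2
f(e1) ^ f(e2) = (4*e1 + 4*e2) ^ (4*e1 + 2*e2)
= 4*2*e12 + 4*4*e21
= (8 - 16)*e12
= -8*e12
Coefficient = -8


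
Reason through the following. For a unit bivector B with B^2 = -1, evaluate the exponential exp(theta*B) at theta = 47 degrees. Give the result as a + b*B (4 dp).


For a unit bivector B with B^2 = -1, the exponential series gives
e^(theta*B) = cos(theta) + sin(theta)*B (the GA analogue of Euler's formula).
theta = 47 degrees = 0.820305 rad
cos(47 deg) = 0.6820
sin(47 deg) = 0.7314
exp(theta*B) = 0.6820 + 0.7314*B


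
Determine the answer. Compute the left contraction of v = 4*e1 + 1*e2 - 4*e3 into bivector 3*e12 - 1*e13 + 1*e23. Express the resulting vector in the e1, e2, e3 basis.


Left contraction v _| B = <vB>_1 (grade-1 part of the geometric product vB).
Using e1_|e12 = e2, e2_|e12 = -e1, e1_|e13 = e3, e3_|e13 = -e1, e2_|e23 = e3, e3_|e23 = -e2:
e1 coeff: -v2*b12 - v3*b13 = -(1)*(3) - (-4)*(-1) = -7
e2 coeff: v1*b12 - v3*b23 = (4)*(3) - (-4)*(1) = 16
e3 coeff: v1*b13 + v2*b23 = (4)*(-1) + (1)*(1) = -3
v _| B = -7*e1 + 16*e2 - 3*e3


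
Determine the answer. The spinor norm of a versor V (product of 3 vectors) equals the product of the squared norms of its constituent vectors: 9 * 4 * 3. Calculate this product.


Spinor norm N(V) = |v1|^2 * |v2|^2 * ... * |v3|^2
= 9 * 4 * 3
Running product: 9, 36, 108
N(V) = 108


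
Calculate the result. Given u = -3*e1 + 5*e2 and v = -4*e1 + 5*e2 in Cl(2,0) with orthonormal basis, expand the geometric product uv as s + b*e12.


Expand: (-3*e1 + 5*e2)(-4*e1 + 5*e2)
= (-3)*(-4)*e1e1 + (-3)*5*e1e2 + 5*(-4)*e2e1 + 5*5*e2e2
Using e1^2 = e2^2 = 1, e2e1 = -e1e2:
Scalar part s = (-3)*(-4) + 5*5 = 12 + 25 = 37
Bivector part b = (-3)*5 - 5*(-4) = -15 - (-20) = 5
uv = 37 + 5*e12


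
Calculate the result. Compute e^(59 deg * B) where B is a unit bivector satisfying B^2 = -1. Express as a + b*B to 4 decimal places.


For a unit bivector B with B^2 = -1, the exponential series gives
e^(theta*B) = cos(theta) + sin(theta)*B (the GA analogue of Euler's formula).
theta = 59 degrees = 1.029744 rad
cos(59 deg) = 0.5150
sin(59 deg) = 0.8572
exp(theta*B) = 0.5150 + 0.8572*B


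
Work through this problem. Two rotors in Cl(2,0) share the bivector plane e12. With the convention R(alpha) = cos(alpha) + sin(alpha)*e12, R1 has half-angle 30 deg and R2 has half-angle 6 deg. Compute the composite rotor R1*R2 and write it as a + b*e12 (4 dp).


Same-plane rotors commute and their half-angles add:
R1*R2 = cos(a1 + a2) + sin(a1 + a2)*e12.
a1 + a2 = 30 + 6 = 36 deg
cos(36 deg) = 0.8090
sin(36 deg) = 0.5878
R1*R2 = 0.8090 + 0.5878*e12


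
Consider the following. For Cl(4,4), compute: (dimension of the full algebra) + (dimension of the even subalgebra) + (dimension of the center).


n = 4 + 4 = 8
Total dim = 2^8 = 256
Even subalgebra dim = 2^7 = 128
n is even, so center dim = 1
Sum = 256 + 128 + 1 = 385


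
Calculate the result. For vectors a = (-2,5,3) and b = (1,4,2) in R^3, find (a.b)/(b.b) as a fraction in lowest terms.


Projection coefficient = (a . b) / (b . b)
a . b = (-2)*1 + 5*4 + 3*2
= -2 + 20 + 6 = 24
b . b = 1^2 + 4^2 + 2^2
= 1 + 16 + 4 = 21
Coefficient = 24/21
In lowest terms: 8/7


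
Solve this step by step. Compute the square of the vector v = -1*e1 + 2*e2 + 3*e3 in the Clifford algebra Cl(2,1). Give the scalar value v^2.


v^2 = sum of c_i^2 * e_i^2
Positive signature terms (e_i^2 = +1): (-1)^2 + 2^2 = 5
Negative signature terms (e_j^2 = -1): 3^2 = 9
v^2 = 5 - 9 = -4


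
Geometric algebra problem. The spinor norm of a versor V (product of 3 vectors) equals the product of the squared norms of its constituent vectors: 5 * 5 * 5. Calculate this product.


Spinor norm N(V) = |v1|^2 * |v2|^2 * ... * |v3|^2
= 5 * 5 * 5
Running product: 5, 25, 125
N(V) = 125


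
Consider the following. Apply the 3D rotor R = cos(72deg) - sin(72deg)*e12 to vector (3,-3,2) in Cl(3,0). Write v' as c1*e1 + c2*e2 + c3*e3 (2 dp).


Rotor R = cos(72deg) - sin(72deg)*e12
Rotation angle theta = 2 * 72 = 144 degrees in the e12 plane (e1 -> e2).
The component perpendicular to the plane (e3) is invariant: v'_3 = v3 = 2.00
cos(144deg) = -0.8090, sin(144deg) = 0.5878
v'_1 = v1*cos(theta) - v2*sin(theta) = 3*(-0.8090) - (-3)*0.5878 = -0.66
v'_2 = v1*sin(theta) + v2*cos(theta) = 3*0.5878 + (-3)*(-0.8090) = 4.19
v' = -0.66*e1 + 4.19*e2 + 2.00*e3


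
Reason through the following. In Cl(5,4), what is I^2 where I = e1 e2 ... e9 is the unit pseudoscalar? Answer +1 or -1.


The pseudoscalar I = e1...e_n (product of all n generators) of Cl(p,q) satisfies I^2 = (-1)^(q + n(n-1)/2).
p = 5, q = 4, n = p + q = 9
n(n-1)/2 = 9 * 8 / 2 = 36
Exponent = q + n(n-1)/2 = 4 + 36 = 40
I^2 = (-1)^40 = +1


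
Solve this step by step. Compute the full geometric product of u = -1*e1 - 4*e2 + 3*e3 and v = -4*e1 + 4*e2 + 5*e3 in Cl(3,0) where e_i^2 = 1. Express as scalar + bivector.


In Cl(3,0): e_i^2 = 1, e_ie_j = -e_je_i for i != j.
Scalar part = u . v = (-1)*(-4) + (-4)*4 + 3*5
= 4 + (-16) + 15 = 3
e12 coeff = (-1)*4 - (-4)*(-4) = -4 - 16 = -20
e13 coeff = (-1)*5 - 3*(-4) = -5 - (-12) = 7
e23 coeff = (-4)*5 - 3*4 = -20 - 12 = -32
uv = 3 - 20*e12 + 7*e13 - 32*e23


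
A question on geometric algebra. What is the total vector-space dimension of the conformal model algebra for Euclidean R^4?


The conformal model of R^4 uses Cl(5,1): the 4 Euclidean generators plus two extra orthogonal generators e+ (e+^2 = +1) and e- (e-^2 = -1), from which the null vectors e0, einf are built.
Number of generators m = 4 + 2 = 6.
dim Cl(p,q) = 2^m = 2^6 = 64


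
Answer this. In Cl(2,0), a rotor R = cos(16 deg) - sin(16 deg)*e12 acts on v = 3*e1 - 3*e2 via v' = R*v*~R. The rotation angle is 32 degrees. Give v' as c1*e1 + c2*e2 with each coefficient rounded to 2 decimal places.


Rotor R = cos(16deg) - sin(16deg)*e12
Rotation angle theta = 2 * 16 = 32 degrees
v' = R*v*~R rotates v by theta.
cos(32deg) = 0.8480, sin(32deg) = 0.5299
v'_1 = 3*cos(32deg) - (-3)*sin(32deg)
= 3*0.8480 - (-3)*0.5299
= 4.13
v'_2 = 3*sin(32deg) + (-3)*cos(32deg)
= 3*0.5299 + (-3)*0.8480
= -0.95
v' = 4.13*e1 - 0.95*e2


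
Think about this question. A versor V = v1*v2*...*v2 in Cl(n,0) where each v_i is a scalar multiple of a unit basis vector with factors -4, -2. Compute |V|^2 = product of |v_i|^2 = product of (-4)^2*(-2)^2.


Each vector v_i has |v_i|^2 = s_i^2
Squared scales: (-4)^2 = 16, (-2)^2 = 4
|V|^2 = 16 * 4
= 64


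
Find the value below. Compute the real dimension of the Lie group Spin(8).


Spin(n) double-covers SO(n); both have Lie algebra so(n) of dimension n(n-1)/2.
n = 8
n(n-1) = 8 * 7 = 56
dim Spin(8) = 56/2 = 28


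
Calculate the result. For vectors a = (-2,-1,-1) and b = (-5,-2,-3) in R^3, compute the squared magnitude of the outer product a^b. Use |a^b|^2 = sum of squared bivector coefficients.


a wedge b = (a1*b2 - a2*b1)*e12 + (a1*b3 - a3*b1)*e13 + (a2*b3 - a3*b2)*e23
e12 coeff: (-2)*(-2) - (-1)*(-5) = 4 - 5 = -1
e13 coeff: (-2)*(-3) - (-1)*(-5) = 6 - 5 = 1
e23 coeff: (-1)*(-3) - (-1)*(-2) = 3 - 2 = 1
|a wedge b|^2 = (-1)^2 + 1^2 + 1^2
= 1 + 1 + 1
= 3


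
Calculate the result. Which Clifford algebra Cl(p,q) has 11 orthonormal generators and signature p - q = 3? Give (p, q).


We need p + q = 11 and p - q = 3.
Adding: 2p = 11 + 3 = 14, so p = 7.
Then q = 11 - 7 = 4.
(p, q) = (7, 4)


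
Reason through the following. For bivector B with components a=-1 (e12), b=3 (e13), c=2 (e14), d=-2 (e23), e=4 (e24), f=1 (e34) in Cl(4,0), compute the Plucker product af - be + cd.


Plucker relation: af - be + cd
a*f = (-1)*1 = -1
b*e = 3*4 = 12
c*d = 2*(-2) = -4
af - be + cd = -1 - 12 + (-4)
= -17


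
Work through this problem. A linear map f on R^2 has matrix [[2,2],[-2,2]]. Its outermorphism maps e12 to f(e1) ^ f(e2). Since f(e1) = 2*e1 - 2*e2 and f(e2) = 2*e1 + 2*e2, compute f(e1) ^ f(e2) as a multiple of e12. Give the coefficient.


The outermorphism of a linear map f sends e1^e2 to f(e1)^f(e2).
f(e1) = 2*e1 - 2*e2
f(e2) = 2*e1 + 2*e2
f(e1) ^ f(e2) = (2*e1 - 2*e2) ^ (2*e1 + 2*e2)
= 2*2*e12 + (-2)*2*e21
= (4 - (-4))*e12
= 8*e12
Coefficient = 8


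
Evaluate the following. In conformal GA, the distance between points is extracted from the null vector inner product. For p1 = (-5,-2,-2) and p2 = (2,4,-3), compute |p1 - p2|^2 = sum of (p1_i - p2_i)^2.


p1 - p2 = (-7, -6, 1)
|p1 - p2|^2 = (-7)^2 + (-6)^2 + 1^2
= 49 + 36 + 1
= 86


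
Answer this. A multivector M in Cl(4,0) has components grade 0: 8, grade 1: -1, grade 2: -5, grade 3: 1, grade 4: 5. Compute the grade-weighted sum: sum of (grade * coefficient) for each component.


Grade-weighted sum = sum of grade_k * coefficient_k
0*8 = 0
1*(-1) = -1
2*(-5) = -10
3*1 = 3
4*5 = 20
Total = 0 + (-1) + (-10) + 3 + 20 = 12


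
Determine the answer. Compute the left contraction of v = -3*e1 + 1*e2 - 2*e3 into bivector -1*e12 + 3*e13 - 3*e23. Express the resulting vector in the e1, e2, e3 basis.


Left contraction v _| B = <vB>_1 (grade-1 part of the geometric product vB).
Using e1_|e12 = e2, e2_|e12 = -e1, e1_|e13 = e3, e3_|e13 = -e1, e2_|e23 = e3, e3_|e23 = -e2:
e1 coeff: -v2*b12 - v3*b13 = -(1)*(-1) - (-2)*(3) = 7
e2 coeff: v1*b12 - v3*b23 = (-3)*(-1) - (-2)*(-3) = -3
e3 coeff: v1*b13 + v2*b23 = (-3)*(3) + (1)*(-3) = -12
v _| B = 7*e1 - 3*e2 - 12*e3


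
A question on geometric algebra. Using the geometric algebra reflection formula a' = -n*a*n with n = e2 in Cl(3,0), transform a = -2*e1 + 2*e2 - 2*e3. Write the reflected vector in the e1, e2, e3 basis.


Reflection formula: a' = -n*a*n, with n = e2 (unit vector, n^2 = 1).
For reflection through hyperplane perp to e2:
The component along e2 flips sign, others stay.
a = (-2, 2, -2)
a' = (-2, -2, -2)
a' = -2*e1 - 2*e2 - 2*e3


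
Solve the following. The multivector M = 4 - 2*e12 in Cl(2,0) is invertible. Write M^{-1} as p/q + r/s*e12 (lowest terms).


M = 4 - 2*e12, where e12^2 = -1.
Since M commutes with its reverse ~M = a - b*e12, M * ~M = a^2 - b^2*e12^2 = a^2 + b^2.
So M^{-1} = ~M / (a^2 + b^2) = (a - b*e12)/(a^2 + b^2).
a^2 + b^2 = 16 + 4 = 20
Scalar part = 4/20 = 1/5
Bivector coeff = 2/20 = 1/10
M^{-1} = 1/5 + 1/10*e12


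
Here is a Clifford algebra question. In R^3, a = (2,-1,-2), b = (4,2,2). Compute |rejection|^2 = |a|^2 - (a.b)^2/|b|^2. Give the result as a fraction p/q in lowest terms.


|a|^2 = 2^2 + (-1)^2 + (-2)^2 = 9
|b|^2 = 4^2 + 2^2 + 2^2 = 24
a . b = 2*4 + (-1)*2 + (-2)*2 = 2
(a.b)^2 = 2^2 = 4
|rej|^2 = 9 - 4/24
= (216 - 4)/24
= 212/24
In lowest terms: 53/6


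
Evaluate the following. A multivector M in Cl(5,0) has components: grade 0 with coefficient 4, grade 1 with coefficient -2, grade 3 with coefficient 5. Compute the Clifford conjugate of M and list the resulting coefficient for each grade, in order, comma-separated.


Clifford conjugate sign for grade k: (-1)^(k(k+1)/2)
Grade 0: (-1)^(0*1/2) = (-1)^0 = 1, coeff 4 -> 4
Grade 1: (-1)^(1*2/2) = (-1)^1 = -1, coeff -2 -> 2
Grade 3: (-1)^(3*4/2) = (-1)^6 = 1, coeff 5 -> 5
Conjugated coefficients: 4, 2, 5


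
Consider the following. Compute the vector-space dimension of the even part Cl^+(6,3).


Even subalgebra dimension = 2^(n-1)
n = 6 + 3 = 9
2^(9 - 1) = 2^8 = 256
Verification: sum of C(9,k) for even k = 1 + 36 + 126 + 84 + 9 = 256
Result = 256


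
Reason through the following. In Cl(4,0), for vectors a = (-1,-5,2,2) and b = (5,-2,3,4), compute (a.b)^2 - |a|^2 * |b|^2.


a . b = (-1)*5 + (-5)*(-2) + 2*3 + 2*4
= -5 + 10 + 6 + 8 = 19
|a|^2 = (-1)^2 + (-5)^2 + 2^2 + 2^2 = 34
|b|^2 = 5^2 + (-2)^2 + 3^2 + 4^2 = 54
(a.b)^2 = 19^2 = 361
|a|^2 * |b|^2 = 34 * 54 = 1836
Result = 361 - 1836 = -1475


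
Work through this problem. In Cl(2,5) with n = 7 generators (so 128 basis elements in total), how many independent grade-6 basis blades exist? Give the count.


Number of grade-k basis blades in Cl(p,q) with n = p + q is C(n, k).
n = 2 + 5 = 7
C(7, 6) = 7! / (6! * 1!)
= 5040 / (720 * 1)
= 7


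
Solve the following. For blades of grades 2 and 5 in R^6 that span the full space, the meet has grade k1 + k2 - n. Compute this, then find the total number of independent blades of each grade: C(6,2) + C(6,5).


Meet grade = grade(A) + grade(B) - n
= 2 + 5 - 6 = 1
C(6,2) = 15
C(6,5) = 6
dim_A + dim_B = 15 + 6 = 21


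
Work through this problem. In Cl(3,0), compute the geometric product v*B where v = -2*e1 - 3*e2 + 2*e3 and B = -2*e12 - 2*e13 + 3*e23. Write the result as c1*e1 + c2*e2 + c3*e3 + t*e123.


vB has grade-1 (vector) and grade-3 (trivector) parts: vB = (v _| B) + (v ^ B).
Vector part <vB>_1:
  e1: -v2*b12 - v3*b13 = -(-3)*(-2) - (2)*(-2) = -2
  e2: v1*b12 - v3*b23 = (-2)*(-2) - (2)*(3) = -2
  e3: v1*b13 + v2*b23 = (-2)*(-2) + (-3)*(3) = -5
Trivector part <vB>_3:
  e123: v1*b23 - v2*b13 + v3*b12 = (-2)*(3) - (-3)*(-2) + (2)*(-2) = -16
vB = -2*e1 - 2*e2 - 5*e3 - 16*e123


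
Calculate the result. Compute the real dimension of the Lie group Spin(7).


Spin(n) double-covers SO(n); both have Lie algebra so(n) of dimension n(n-1)/2.
n = 7
n(n-1) = 7 * 6 = 42
dim Spin(7) = 42/2 = 21


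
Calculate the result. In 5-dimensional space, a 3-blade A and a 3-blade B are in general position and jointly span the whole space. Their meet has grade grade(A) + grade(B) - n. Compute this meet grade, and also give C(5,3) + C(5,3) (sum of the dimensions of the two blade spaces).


Meet grade = grade(A) + grade(B) - n
= 3 + 3 - 5 = 1
C(5,3) = 10
C(5,3) = 10
dim_A + dim_B = 10 + 10 = 20


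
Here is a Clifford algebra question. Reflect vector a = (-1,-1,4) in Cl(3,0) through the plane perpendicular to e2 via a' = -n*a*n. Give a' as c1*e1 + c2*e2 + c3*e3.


Reflection formula: a' = -n*a*n, with n = e2 (unit vector, n^2 = 1).
For reflection through hyperplane perp to e2:
The component along e2 flips sign, others stay.
a = (-1, -1, 4)
a' = (-1, 1, 4)
a' = -1*e1 + 1*e2 + 4*e3


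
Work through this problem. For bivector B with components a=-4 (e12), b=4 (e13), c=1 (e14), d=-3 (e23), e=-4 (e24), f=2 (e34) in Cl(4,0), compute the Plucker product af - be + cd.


Plucker relation: af - be + cd
a*f = (-4)*2 = -8
b*e = 4*(-4) = -16
c*d = 1*(-3) = -3
af - be + cd = -8 - (-16) + (-3)
= 5


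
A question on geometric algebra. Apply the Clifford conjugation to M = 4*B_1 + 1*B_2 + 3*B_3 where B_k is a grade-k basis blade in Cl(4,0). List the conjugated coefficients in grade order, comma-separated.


Clifford conjugate sign for grade k: (-1)^(k(k+1)/2)
Grade 1: (-1)^(1*2/2) = (-1)^1 = -1, coeff 4 -> -4
Grade 2: (-1)^(2*3/2) = (-1)^3 = -1, coeff 1 -> -1
Grade 3: (-1)^(3*4/2) = (-1)^6 = 1, coeff 3 -> 3
Conjugated coefficients: -4, -1, 3


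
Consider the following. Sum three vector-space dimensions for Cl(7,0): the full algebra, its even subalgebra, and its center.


n = 7 + 0 = 7
Total dim = 2^7 = 128
Even subalgebra dim = 2^6 = 64
n is odd, so center dim = 2
Sum = 128 + 64 + 2 = 194


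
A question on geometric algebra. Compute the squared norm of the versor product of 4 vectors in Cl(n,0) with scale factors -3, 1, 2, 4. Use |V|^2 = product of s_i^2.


Each vector v_i has |v_i|^2 = s_i^2
Squared scales: (-3)^2 = 9, 1^2 = 1, 2^2 = 4, 4^2 = 16
|V|^2 = 9 * 1 * 4 * 16
= 576


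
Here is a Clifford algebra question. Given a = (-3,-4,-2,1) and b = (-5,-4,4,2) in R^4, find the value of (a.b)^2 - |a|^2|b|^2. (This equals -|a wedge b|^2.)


a . b = (-3)*(-5) + (-4)*(-4) + (-2)*4 + 1*2
= 15 + 16 + (-8) + 2 = 25
|a|^2 = (-3)^2 + (-4)^2 + (-2)^2 + 1^2 = 30
|b|^2 = (-5)^2 + (-4)^2 + 4^2 + 2^2 = 61
(a.b)^2 = 25^2 = 625
|a|^2 * |b|^2 = 30 * 61 = 1830
Result = 625 - 1830 = -1205


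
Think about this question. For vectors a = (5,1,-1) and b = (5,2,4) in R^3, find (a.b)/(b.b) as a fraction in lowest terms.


Projection coefficient = (a . b) / (b . b)
a . b = 5*5 + 1*2 + (-1)*4
= 25 + 2 + (-4) = 23
b . b = 5^2 + 2^2 + 4^2
= 25 + 4 + 16 = 45
Coefficient = 23/45
In lowest terms: 23/45


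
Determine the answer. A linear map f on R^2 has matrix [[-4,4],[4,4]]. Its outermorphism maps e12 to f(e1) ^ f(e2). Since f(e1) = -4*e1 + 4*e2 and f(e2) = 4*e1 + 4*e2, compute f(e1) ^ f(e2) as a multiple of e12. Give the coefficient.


The outermorphism of a linear map f sends e1^e2 to f(e1)^f(e2).
f(e1) = -4*e1 + 4*e2
f(e2) = 4*e1 + 4*e2
f(e1) ^ f(e2) = (-4*e1 + 4*e2) ^ (4*e1 + 4*e2)
= (-4)*4*e12 + 4*4*e21
= (-16 - 16)*e12
= -32*e12
Coefficient = -32


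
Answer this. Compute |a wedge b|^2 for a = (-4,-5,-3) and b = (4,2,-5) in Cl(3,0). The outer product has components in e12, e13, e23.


a wedge b = (a1*b2 - a2*b1)*e12 + (a1*b3 - a3*b1)*e13 + (a2*b3 - a3*b2)*e23
e12 coeff: (-4)*2 - (-5)*4 = -8 - (-20) = 12
e13 coeff: (-4)*(-5) - (-3)*4 = 20 - (-12) = 32
e23 coeff: (-5)*(-5) - (-3)*2 = 25 - (-6) = 31
|a wedge b|^2 = 12^2 + 32^2 + 31^2
= 144 + 1024 + 961
= 2129


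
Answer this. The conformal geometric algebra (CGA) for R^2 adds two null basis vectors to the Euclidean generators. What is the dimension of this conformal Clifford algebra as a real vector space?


The conformal model of R^2 uses Cl(3,1): the 2 Euclidean generators plus two extra orthogonal generators e+ (e+^2 = +1) and e- (e-^2 = -1), from which the null vectors e0, einf are built.
Number of generators m = 2 + 2 = 4.
dim Cl(p,q) = 2^m = 2^4 = 16


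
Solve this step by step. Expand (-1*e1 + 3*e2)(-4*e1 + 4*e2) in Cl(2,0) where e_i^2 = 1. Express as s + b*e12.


Expand: (-1*e1 + 3*e2)(-4*e1 + 4*e2)
= (-1)*(-4)*e1e1 + (-1)*4*e1e2 + 3*(-4)*e2e1 + 3*4*e2e2
Using e1^2 = e2^2 = 1, e2e1 = -e1e2:
Scalar part s = (-1)*(-4) + 3*4 = 4 + 12 = 16
Bivector part b = (-1)*4 - 3*(-4) = -4 - (-12) = 8
uv = 16 + 8*e12


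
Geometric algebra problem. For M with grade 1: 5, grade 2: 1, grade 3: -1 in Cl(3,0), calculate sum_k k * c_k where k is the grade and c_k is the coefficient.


Grade-weighted sum = sum of grade_k * coefficient_k
1*5 = 5
2*1 = 2
3*(-1) = -3
Total = 5 + 2 + (-3) = 4


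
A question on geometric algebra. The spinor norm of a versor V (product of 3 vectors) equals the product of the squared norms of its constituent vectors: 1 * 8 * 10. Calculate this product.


Spinor norm N(V) = |v1|^2 * |v2|^2 * ... * |v3|^2
= 1 * 8 * 10
Running product: 1, 8, 80
N(V) = 80


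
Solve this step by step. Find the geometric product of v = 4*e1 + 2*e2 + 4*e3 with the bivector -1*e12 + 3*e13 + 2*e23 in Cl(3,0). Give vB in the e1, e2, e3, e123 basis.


vB has grade-1 (vector) and grade-3 (trivector) parts: vB = (v _| B) + (v ^ B).
Vector part <vB>_1:
  e1: -v2*b12 - v3*b13 = -(2)*(-1) - (4)*(3) = -10
  e2: v1*b12 - v3*b23 = (4)*(-1) - (4)*(2) = -12
  e3: v1*b13 + v2*b23 = (4)*(3) + (2)*(2) = 16
Trivector part <vB>_3:
  e123: v1*b23 - v2*b13 + v3*b12 = (4)*(2) - (2)*(3) + (4)*(-1) = -2
vB = -10*e1 - 12*e2 + 16*e3 - 2*e123


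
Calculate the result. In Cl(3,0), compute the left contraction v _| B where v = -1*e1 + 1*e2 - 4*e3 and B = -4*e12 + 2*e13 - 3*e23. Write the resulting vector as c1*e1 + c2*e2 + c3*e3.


Left contraction v _| B = <vB>_1 (grade-1 part of the geometric product vB).
Using e1_|e12 = e2, e2_|e12 = -e1, e1_|e13 = e3, e3_|e13 = -e1, e2_|e23 = e3, e3_|e23 = -e2:
e1 coeff: -v2*b12 - v3*b13 = -(1)*(-4) - (-4)*(2) = 12
e2 coeff: v1*b12 - v3*b23 = (-1)*(-4) - (-4)*(-3) = -8
e3 coeff: v1*b13 + v2*b23 = (-1)*(2) + (1)*(-3) = -5
v _| B = 12*e1 - 8*e2 - 5*e3


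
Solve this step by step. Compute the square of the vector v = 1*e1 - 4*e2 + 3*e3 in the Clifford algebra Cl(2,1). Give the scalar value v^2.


v^2 = sum of c_i^2 * e_i^2
Positive signature terms (e_i^2 = +1): 1^2 + (-4)^2 = 17
Negative signature terms (e_j^2 = -1): 3^2 = 9
v^2 = 17 - 9 = 8


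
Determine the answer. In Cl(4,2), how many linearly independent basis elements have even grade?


Even subalgebra dimension = 2^(n-1)
n = 4 + 2 = 6
2^(6 - 1) = 2^5 = 32
Verification: sum of C(6,k) for even k = 1 + 15 + 15 + 1 = 32
Result = 32


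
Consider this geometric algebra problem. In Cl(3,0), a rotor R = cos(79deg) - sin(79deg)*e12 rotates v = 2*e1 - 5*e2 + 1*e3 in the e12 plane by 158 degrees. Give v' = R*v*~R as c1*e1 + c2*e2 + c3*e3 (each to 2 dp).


Rotor R = cos(79deg) - sin(79deg)*e12
Rotation angle theta = 2 * 79 = 158 degrees in the e12 plane (e1 -> e2).
The component perpendicular to the plane (e3) is invariant: v'_3 = v3 = 1.00
cos(158deg) = -0.9272, sin(158deg) = 0.3746
v'_1 = v1*cos(theta) - v2*sin(theta) = 2*(-0.9272) - (-5)*0.3746 = 0.02
v'_2 = v1*sin(theta) + v2*cos(theta) = 2*0.3746 + (-5)*(-0.9272) = 5.39
v' = 0.02*e1 + 5.39*e2 + 1.00*e3


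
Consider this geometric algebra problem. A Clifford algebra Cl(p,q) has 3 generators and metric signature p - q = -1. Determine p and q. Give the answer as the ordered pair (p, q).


We need p + q = 3 and p - q = -1.
Adding: 2p = 3 + (-1) = 2, so p = 1.
Then q = 3 - 1 = 2.
(p, q) = (1, 2)


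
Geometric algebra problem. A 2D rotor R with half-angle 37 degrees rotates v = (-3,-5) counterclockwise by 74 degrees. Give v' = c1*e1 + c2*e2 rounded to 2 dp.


Rotor R = cos(37deg) - sin(37deg)*e12
Rotation angle theta = 2 * 37 = 74 degrees
v' = R*v*~R rotates v by theta.
cos(74deg) = 0.2756, sin(74deg) = 0.9613
v'_1 = -3*cos(74deg) - (-5)*sin(74deg)
= -3*0.2756 - (-5)*0.9613
= 3.98
v'_2 = -3*sin(74deg) + (-5)*cos(74deg)
= -3*0.9613 + (-5)*0.2756
= -4.26
v' = 3.98*e1 - 4.26*e2


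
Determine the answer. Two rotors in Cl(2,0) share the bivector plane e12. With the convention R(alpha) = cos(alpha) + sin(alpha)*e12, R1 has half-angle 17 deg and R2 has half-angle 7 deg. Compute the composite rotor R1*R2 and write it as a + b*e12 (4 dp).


Same-plane rotors commute and their half-angles add:
R1*R2 = cos(a1 + a2) + sin(a1 + a2)*e12.
a1 + a2 = 17 + 7 = 24 deg
cos(24 deg) = 0.9135
sin(24 deg) = 0.4067
R1*R2 = 0.9135 + 0.4067*e12


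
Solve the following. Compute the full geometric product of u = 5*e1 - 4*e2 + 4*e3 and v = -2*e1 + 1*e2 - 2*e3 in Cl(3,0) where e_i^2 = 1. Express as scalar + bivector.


In Cl(3,0): e_i^2 = 1, e_ie_j = -e_je_i for i != j.
Scalar part = u . v = 5*(-2) + (-4)*1 + 4*(-2)
= -10 + (-4) + (-8) = -22
e12 coeff = 5*1 - (-4)*(-2) = 5 - 8 = -3
e13 coeff = 5*(-2) - 4*(-2) = -10 - (-8) = -2
e23 coeff = (-4)*(-2) - 4*1 = 8 - 4 = 4
uv = -22 - 3*e12 - 2*e13 + 4*e23


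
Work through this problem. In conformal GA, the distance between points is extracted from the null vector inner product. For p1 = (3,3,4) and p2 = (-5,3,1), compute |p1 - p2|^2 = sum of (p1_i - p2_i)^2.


p1 - p2 = (8, 0, 3)
|p1 - p2|^2 = 8^2 + 0^2 + 3^2
= 64 + 0 + 9
= 73


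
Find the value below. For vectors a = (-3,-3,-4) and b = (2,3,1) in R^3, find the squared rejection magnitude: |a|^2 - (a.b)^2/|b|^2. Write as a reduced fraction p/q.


|a|^2 = (-3)^2 + (-3)^2 + (-4)^2 = 34
|b|^2 = 2^2 + 3^2 + 1^2 = 14
a . b = (-3)*2 + (-3)*3 + (-4)*1 = -19
(a.b)^2 = (-19)^2 = 361
|rej|^2 = 34 - 361/14
= (476 - 361)/14
= 115/14
In lowest terms: 115/14


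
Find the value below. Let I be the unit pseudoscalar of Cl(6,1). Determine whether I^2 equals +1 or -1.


The pseudoscalar I = e1...e_n (product of all n generators) of Cl(p,q) satisfies I^2 = (-1)^(q + n(n-1)/2).
p = 6, q = 1, n = p + q = 7
n(n-1)/2 = 7 * 6 / 2 = 21
Exponent = q + n(n-1)/2 = 1 + 21 = 22
I^2 = (-1)^22 = +1


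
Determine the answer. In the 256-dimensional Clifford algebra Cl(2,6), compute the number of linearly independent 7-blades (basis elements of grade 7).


Number of grade-k basis blades in Cl(p,q) with n = p + q is C(n, k).
n = 2 + 6 = 8
C(8, 7) = 8! / (7! * 1!)
= 40320 / (5040 * 1)
= 8


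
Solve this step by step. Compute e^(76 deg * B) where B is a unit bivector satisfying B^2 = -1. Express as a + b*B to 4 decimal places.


For a unit bivector B with B^2 = -1, the exponential series gives
e^(theta*B) = cos(theta) + sin(theta)*B (the GA analogue of Euler's formula).
theta = 76 degrees = 1.32645 rad
cos(76 deg) = 0.2419
sin(76 deg) = 0.9703
exp(theta*B) = 0.2419 + 0.9703*B


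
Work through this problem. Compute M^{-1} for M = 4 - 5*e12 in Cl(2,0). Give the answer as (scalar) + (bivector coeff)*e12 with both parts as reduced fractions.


M = 4 - 5*e12, where e12^2 = -1.
Since M commutes with its reverse ~M = a - b*e12, M * ~M = a^2 - b^2*e12^2 = a^2 + b^2.
So M^{-1} = ~M / (a^2 + b^2) = (a - b*e12)/(a^2 + b^2).
a^2 + b^2 = 16 + 25 = 41
Scalar part = 4/41 = 4/41
Bivector coeff = 5/41 = 5/41
M^{-1} = 4/41 + 5/41*e12


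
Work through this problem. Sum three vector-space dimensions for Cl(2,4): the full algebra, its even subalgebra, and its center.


n = 2 + 4 = 6
Total dim = 2^6 = 64
Even subalgebra dim = 2^5 = 32
n is even, so center dim = 1
Sum = 64 + 32 + 1 = 97


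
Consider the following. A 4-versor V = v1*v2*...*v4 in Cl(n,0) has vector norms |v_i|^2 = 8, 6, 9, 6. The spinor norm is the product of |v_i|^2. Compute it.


Spinor norm N(V) = |v1|^2 * |v2|^2 * ... * |v4|^2
= 8 * 6 * 9 * 6
Running product: 8, 48, 432, 2592
N(V) = 2592


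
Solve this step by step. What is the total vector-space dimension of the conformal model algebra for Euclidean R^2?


The conformal model of R^2 uses Cl(3,1): the 2 Euclidean generators plus two extra orthogonal generators e+ (e+^2 = +1) and e- (e-^2 = -1), from which the null vectors e0, einf are built.
Number of generators m = 2 + 2 = 4.
dim Cl(p,q) = 2^m = 2^4 = 16


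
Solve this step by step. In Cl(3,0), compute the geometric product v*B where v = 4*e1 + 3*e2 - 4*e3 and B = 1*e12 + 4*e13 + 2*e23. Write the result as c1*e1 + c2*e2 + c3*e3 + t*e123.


vB has grade-1 (vector) and grade-3 (trivector) parts: vB = (v _| B) + (v ^ B).
Vector part <vB>_1:
  e1: -v2*b12 - v3*b13 = -(3)*(1) - (-4)*(4) = 13
  e2: v1*b12 - v3*b23 = (4)*(1) - (-4)*(2) = 12
  e3: v1*b13 + v2*b23 = (4)*(4) + (3)*(2) = 22
Trivector part <vB>_3:
  e123: v1*b23 - v2*b13 + v3*b12 = (4)*(2) - (3)*(4) + (-4)*(1) = -8
vB = 13*e1 + 12*e2 + 22*e3 - 8*e123


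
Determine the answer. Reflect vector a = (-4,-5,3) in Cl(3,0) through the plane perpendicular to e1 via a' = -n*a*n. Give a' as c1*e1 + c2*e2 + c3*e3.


Reflection formula: a' = -n*a*n, with n = e1 (unit vector, n^2 = 1).
For reflection through hyperplane perp to e1:
The component along e1 flips sign, others stay.
a = (-4, -5, 3)
a' = (4, -5, 3)
a' = 4*e1 - 5*e2 + 3*e3


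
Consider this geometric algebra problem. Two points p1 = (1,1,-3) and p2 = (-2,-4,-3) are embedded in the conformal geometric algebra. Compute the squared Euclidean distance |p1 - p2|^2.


p1 - p2 = (3, 5, 0)
|p1 - p2|^2 = 3^2 + 5^2 + 0^2
= 9 + 25 + 0
= 34


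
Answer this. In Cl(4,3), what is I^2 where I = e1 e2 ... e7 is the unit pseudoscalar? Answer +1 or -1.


The pseudoscalar I = e1...e_n (product of all n generators) of Cl(p,q) satisfies I^2 = (-1)^(q + n(n-1)/2).
p = 4, q = 3, n = p + q = 7
n(n-1)/2 = 7 * 6 / 2 = 21
Exponent = q + n(n-1)/2 = 3 + 21 = 24
I^2 = (-1)^24 = +1


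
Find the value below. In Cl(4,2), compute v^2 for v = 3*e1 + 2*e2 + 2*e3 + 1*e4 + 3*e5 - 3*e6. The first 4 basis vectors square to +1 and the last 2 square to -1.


v^2 = sum of c_i^2 * e_i^2
Positive signature terms (e_i^2 = +1): 3^2 + 2^2 + 2^2 + 1^2 = 18
Negative signature terms (e_j^2 = -1): 3^2 + (-3)^2 = 18
v^2 = 18 - 18 = 0


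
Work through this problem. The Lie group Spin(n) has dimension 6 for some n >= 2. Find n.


dim Spin(n) = dim so(n) = n(n-1)/2.
Solve n(n-1)/2 = 6, i.e. n^2 - n - 12 = 0.
Discriminant = 1 + 8*6 = 49
n = (1 + sqrt(49))/2 = (1 + 7)/2 = 4


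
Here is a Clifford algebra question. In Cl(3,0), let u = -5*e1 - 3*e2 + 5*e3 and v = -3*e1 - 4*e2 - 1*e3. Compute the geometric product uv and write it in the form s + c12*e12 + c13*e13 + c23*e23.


In Cl(3,0): e_i^2 = 1, e_ie_j = -e_je_i for i != j.
Scalar part = u . v = (-5)*(-3) + (-3)*(-4) + 5*(-1)
= 15 + 12 + (-5) = 22
e12 coeff = (-5)*(-4) - (-3)*(-3) = 20 - 9 = 11
e13 coeff = (-5)*(-1) - 5*(-3) = 5 - (-15) = 20
e23 coeff = (-3)*(-1) - 5*(-4) = 3 - (-20) = 23
uv = 22 + 11*e12 + 20*e13 + 23*e23


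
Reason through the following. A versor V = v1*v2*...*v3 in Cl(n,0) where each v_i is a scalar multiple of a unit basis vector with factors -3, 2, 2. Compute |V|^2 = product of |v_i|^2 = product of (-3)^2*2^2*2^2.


Each vector v_i has |v_i|^2 = s_i^2
Squared scales: (-3)^2 = 9, 2^2 = 4, 2^2 = 4
|V|^2 = 9 * 4 * 4
= 144


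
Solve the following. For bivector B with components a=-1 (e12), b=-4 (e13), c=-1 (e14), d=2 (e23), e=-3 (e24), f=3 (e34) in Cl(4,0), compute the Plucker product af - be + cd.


Plucker relation: af - be + cd
a*f = (-1)*3 = -3
b*e = (-4)*(-3) = 12
c*d = (-1)*2 = -2
af - be + cd = -3 - 12 + (-2)
= -17


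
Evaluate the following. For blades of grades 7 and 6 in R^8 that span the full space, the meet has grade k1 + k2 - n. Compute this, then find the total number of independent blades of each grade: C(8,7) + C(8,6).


Meet grade = grade(A) + grade(B) - n
= 7 + 6 - 8 = 5
C(8,7) = 8
C(8,6) = 28
dim_A + dim_B = 8 + 28 = 36


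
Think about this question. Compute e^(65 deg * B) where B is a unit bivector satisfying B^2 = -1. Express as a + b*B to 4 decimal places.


For a unit bivector B with B^2 = -1, the exponential series gives
e^(theta*B) = cos(theta) + sin(theta)*B (the GA analogue of Euler's formula).
theta = 65 degrees = 1.134464 rad
cos(65 deg) = 0.4226
sin(65 deg) = 0.9063
exp(theta*B) = 0.4226 + 0.9063*B


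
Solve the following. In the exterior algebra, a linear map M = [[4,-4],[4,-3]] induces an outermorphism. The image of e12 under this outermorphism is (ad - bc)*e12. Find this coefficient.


The outermorphism of a linear map f sends e1^e2 to f(e1)^f(e2).
f(e1) = 4*e1 + 4*e2
f(e2) = -4*e1 - 3*e2
f(e1) ^ f(e2) = (4*e1 + 4*e2) ^ (-4*e1 - 3*e2)
= 4*(-3)*e12 + 4*(-4)*e21
= (-12 - (-16))*e12
= 4*e12
Coefficient = 4


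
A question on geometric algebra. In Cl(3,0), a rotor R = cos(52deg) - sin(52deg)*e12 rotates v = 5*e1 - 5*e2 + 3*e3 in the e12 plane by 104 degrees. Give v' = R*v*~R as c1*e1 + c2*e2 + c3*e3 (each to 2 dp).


Rotor R = cos(52deg) - sin(52deg)*e12
Rotation angle theta = 2 * 52 = 104 degrees in the e12 plane (e1 -> e2).
The component perpendicular to the plane (e3) is invariant: v'_3 = v3 = 3.00
cos(104deg) = -0.2419, sin(104deg) = 0.9703
v'_1 = v1*cos(theta) - v2*sin(theta) = 5*(-0.2419) - (-5)*0.9703 = 3.64
v'_2 = v1*sin(theta) + v2*cos(theta) = 5*0.9703 + (-5)*(-0.2419) = 6.06
v' = 3.64*e1 + 6.06*e2 + 3.00*e3
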